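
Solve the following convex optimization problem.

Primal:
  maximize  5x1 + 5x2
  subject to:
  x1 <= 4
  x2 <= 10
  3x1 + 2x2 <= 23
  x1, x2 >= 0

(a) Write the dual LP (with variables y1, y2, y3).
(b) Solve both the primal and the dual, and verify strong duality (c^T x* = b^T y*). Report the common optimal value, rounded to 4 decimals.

The standard primal-dual pair for 'max c^T x s.t. A x <= b, x >= 0' is:
  Dual:  min b^T y  s.t.  A^T y >= c,  y >= 0.

So the dual LP is:
  minimize  4y1 + 10y2 + 23y3
  subject to:
    y1 + 3y3 >= 5
    y2 + 2y3 >= 5
    y1, y2, y3 >= 0

Solving the primal: x* = (1, 10).
  primal value c^T x* = 55.
Solving the dual: y* = (0, 1.6667, 1.6667).
  dual value b^T y* = 55.
Strong duality: c^T x* = b^T y*. Confirmed.

55


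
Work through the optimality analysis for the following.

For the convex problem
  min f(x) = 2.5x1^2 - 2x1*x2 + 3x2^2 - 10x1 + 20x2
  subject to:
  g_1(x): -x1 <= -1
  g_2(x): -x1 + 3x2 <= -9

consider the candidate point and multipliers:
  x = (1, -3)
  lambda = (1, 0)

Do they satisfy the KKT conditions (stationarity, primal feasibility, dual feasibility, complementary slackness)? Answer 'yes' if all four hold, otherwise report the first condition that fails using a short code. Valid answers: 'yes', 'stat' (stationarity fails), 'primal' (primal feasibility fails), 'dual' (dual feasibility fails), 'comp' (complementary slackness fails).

Gradient of f: grad f(x) = Q x + c = (1, 0)
Constraint values g_i(x) = a_i^T x - b_i:
  g_1((1, -3)) = 0
  g_2((1, -3)) = -1
Stationarity residual: grad f(x) + sum_i lambda_i a_i = (0, 0)
  -> stationarity OK
Primal feasibility (all g_i <= 0): OK
Dual feasibility (all lambda_i >= 0): OK
Complementary slackness (lambda_i * g_i(x) = 0 for all i): OK

Verdict: yes, KKT holds.

yes


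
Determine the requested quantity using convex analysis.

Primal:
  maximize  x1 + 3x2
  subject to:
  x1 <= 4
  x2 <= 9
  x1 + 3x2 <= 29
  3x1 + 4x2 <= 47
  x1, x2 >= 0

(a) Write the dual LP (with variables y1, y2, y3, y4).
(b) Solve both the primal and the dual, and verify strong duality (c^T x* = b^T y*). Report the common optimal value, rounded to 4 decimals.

The standard primal-dual pair for 'max c^T x s.t. A x <= b, x >= 0' is:
  Dual:  min b^T y  s.t.  A^T y >= c,  y >= 0.

So the dual LP is:
  minimize  4y1 + 9y2 + 29y3 + 47y4
  subject to:
    y1 + y3 + 3y4 >= 1
    y2 + 3y3 + 4y4 >= 3
    y1, y2, y3, y4 >= 0

Solving the primal: x* = (4, 8.3333).
  primal value c^T x* = 29.
Solving the dual: y* = (0, 0, 1, 0).
  dual value b^T y* = 29.
Strong duality: c^T x* = b^T y*. Confirmed.

29


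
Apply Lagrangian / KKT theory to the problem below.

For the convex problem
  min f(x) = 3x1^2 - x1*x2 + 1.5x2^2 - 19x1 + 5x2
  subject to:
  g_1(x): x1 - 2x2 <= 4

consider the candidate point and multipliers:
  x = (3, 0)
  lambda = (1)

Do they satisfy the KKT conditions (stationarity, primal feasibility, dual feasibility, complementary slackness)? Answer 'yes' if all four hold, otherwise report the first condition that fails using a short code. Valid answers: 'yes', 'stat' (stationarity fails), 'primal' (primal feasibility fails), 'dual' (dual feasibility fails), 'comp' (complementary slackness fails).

Gradient of f: grad f(x) = Q x + c = (-1, 2)
Constraint values g_i(x) = a_i^T x - b_i:
  g_1((3, 0)) = -1
Stationarity residual: grad f(x) + sum_i lambda_i a_i = (0, 0)
  -> stationarity OK
Primal feasibility (all g_i <= 0): OK
Dual feasibility (all lambda_i >= 0): OK
Complementary slackness (lambda_i * g_i(x) = 0 for all i): FAILS

Verdict: the first failing condition is complementary_slackness -> comp.

comp


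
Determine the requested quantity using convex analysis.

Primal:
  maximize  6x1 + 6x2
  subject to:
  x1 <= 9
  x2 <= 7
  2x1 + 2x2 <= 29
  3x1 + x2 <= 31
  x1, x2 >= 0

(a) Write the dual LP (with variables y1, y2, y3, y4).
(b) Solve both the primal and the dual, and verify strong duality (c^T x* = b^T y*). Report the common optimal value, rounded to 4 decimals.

The standard primal-dual pair for 'max c^T x s.t. A x <= b, x >= 0' is:
  Dual:  min b^T y  s.t.  A^T y >= c,  y >= 0.

So the dual LP is:
  minimize  9y1 + 7y2 + 29y3 + 31y4
  subject to:
    y1 + 2y3 + 3y4 >= 6
    y2 + 2y3 + y4 >= 6
    y1, y2, y3, y4 >= 0

Solving the primal: x* = (8.25, 6.25).
  primal value c^T x* = 87.
Solving the dual: y* = (0, 0, 3, 0).
  dual value b^T y* = 87.
Strong duality: c^T x* = b^T y*. Confirmed.

87


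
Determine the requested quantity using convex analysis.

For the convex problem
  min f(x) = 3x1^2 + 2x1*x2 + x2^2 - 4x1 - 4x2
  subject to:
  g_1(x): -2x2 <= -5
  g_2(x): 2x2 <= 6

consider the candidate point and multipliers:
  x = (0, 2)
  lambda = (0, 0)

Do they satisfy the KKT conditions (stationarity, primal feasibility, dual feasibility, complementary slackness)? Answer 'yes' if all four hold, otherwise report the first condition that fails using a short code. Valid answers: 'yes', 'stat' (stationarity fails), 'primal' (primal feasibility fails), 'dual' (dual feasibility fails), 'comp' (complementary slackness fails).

Gradient of f: grad f(x) = Q x + c = (0, 0)
Constraint values g_i(x) = a_i^T x - b_i:
  g_1((0, 2)) = 1
  g_2((0, 2)) = -2
Stationarity residual: grad f(x) + sum_i lambda_i a_i = (0, 0)
  -> stationarity OK
Primal feasibility (all g_i <= 0): FAILS
Dual feasibility (all lambda_i >= 0): OK
Complementary slackness (lambda_i * g_i(x) = 0 for all i): OK

Verdict: the first failing condition is primal_feasibility -> primal.

primal


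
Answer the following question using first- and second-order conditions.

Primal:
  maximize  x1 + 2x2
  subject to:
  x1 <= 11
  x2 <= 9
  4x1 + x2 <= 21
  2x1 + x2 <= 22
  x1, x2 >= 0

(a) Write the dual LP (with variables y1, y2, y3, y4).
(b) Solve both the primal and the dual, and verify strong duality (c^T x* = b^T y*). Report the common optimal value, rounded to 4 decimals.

The standard primal-dual pair for 'max c^T x s.t. A x <= b, x >= 0' is:
  Dual:  min b^T y  s.t.  A^T y >= c,  y >= 0.

So the dual LP is:
  minimize  11y1 + 9y2 + 21y3 + 22y4
  subject to:
    y1 + 4y3 + 2y4 >= 1
    y2 + y3 + y4 >= 2
    y1, y2, y3, y4 >= 0

Solving the primal: x* = (3, 9).
  primal value c^T x* = 21.
Solving the dual: y* = (0, 1.75, 0.25, 0).
  dual value b^T y* = 21.
Strong duality: c^T x* = b^T y*. Confirmed.

21


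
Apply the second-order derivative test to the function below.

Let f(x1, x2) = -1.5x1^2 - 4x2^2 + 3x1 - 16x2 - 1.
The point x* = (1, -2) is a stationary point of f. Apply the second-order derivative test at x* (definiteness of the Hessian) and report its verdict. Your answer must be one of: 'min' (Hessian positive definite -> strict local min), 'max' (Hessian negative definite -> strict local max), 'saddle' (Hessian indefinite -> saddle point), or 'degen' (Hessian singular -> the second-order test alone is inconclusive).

Compute the Hessian H = grad^2 f:
  H = [[-3, 0], [0, -8]]
Verify stationarity: grad f(x*) = H x* + g = (0, 0).
Eigenvalues of H: -8, -3.
Both eigenvalues < 0, so H is negative definite -> x* is a strict local max.

max


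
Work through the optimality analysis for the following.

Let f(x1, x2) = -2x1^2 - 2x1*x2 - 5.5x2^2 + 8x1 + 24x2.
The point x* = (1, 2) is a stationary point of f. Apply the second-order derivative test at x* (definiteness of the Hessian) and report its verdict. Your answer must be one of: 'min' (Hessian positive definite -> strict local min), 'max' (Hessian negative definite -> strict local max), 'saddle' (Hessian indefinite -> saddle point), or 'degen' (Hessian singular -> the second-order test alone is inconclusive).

Compute the Hessian H = grad^2 f:
  H = [[-4, -2], [-2, -11]]
Verify stationarity: grad f(x*) = H x* + g = (0, 0).
Eigenvalues of H: -11.5311, -3.4689.
Both eigenvalues < 0, so H is negative definite -> x* is a strict local max.

max


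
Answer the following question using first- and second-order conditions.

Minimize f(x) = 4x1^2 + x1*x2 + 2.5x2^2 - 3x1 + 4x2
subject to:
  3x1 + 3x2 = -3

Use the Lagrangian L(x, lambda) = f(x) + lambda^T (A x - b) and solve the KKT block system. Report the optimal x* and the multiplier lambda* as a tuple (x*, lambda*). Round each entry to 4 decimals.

Form the Lagrangian:
  L(x, lambda) = (1/2) x^T Q x + c^T x + lambda^T (A x - b)
Stationarity (grad_x L = 0): Q x + c + A^T lambda = 0.
Primal feasibility: A x = b.

This gives the KKT block system:
  [ Q   A^T ] [ x     ]   [-c ]
  [ A    0  ] [ lambda ] = [ b ]

Solving the linear system:
  x*      = (0.2727, -1.2727)
  lambda* = (0.697)
  f(x*)   = -1.9091

x* = (0.2727, -1.2727), lambda* = (0.697)


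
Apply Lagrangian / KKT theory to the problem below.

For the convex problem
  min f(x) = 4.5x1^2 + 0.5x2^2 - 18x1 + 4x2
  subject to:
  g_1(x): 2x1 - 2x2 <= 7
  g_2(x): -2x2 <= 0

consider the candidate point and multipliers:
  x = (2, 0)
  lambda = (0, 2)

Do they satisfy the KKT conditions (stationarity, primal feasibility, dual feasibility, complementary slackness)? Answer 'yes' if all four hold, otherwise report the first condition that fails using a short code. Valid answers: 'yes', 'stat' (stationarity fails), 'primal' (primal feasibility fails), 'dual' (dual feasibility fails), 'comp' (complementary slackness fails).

Gradient of f: grad f(x) = Q x + c = (0, 4)
Constraint values g_i(x) = a_i^T x - b_i:
  g_1((2, 0)) = -3
  g_2((2, 0)) = 0
Stationarity residual: grad f(x) + sum_i lambda_i a_i = (0, 0)
  -> stationarity OK
Primal feasibility (all g_i <= 0): OK
Dual feasibility (all lambda_i >= 0): OK
Complementary slackness (lambda_i * g_i(x) = 0 for all i): OK

Verdict: yes, KKT holds.

yes


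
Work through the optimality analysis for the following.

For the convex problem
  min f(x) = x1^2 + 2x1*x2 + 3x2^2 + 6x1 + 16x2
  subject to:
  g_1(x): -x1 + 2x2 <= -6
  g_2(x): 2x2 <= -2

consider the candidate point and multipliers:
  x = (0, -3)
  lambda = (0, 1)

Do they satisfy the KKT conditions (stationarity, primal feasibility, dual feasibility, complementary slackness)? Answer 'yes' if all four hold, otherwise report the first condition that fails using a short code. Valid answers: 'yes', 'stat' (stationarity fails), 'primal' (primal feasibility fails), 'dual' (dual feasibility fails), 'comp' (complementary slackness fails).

Gradient of f: grad f(x) = Q x + c = (0, -2)
Constraint values g_i(x) = a_i^T x - b_i:
  g_1((0, -3)) = 0
  g_2((0, -3)) = -4
Stationarity residual: grad f(x) + sum_i lambda_i a_i = (0, 0)
  -> stationarity OK
Primal feasibility (all g_i <= 0): OK
Dual feasibility (all lambda_i >= 0): OK
Complementary slackness (lambda_i * g_i(x) = 0 for all i): FAILS

Verdict: the first failing condition is complementary_slackness -> comp.

comp


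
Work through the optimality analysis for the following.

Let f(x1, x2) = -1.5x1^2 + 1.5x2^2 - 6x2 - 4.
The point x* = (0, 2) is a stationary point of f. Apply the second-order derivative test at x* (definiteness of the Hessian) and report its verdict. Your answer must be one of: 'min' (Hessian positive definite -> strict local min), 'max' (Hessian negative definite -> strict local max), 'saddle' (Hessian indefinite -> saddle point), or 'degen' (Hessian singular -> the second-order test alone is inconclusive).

Compute the Hessian H = grad^2 f:
  H = [[-3, 0], [0, 3]]
Verify stationarity: grad f(x*) = H x* + g = (0, 0).
Eigenvalues of H: -3, 3.
Eigenvalues have mixed signs, so H is indefinite -> x* is a saddle point.

saddle


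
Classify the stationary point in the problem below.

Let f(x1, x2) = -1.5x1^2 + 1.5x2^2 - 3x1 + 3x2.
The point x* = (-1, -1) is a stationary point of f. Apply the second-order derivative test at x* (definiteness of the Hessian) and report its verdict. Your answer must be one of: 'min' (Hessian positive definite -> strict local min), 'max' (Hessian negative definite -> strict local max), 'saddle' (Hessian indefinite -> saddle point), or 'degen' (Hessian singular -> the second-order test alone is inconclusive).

Compute the Hessian H = grad^2 f:
  H = [[-3, 0], [0, 3]]
Verify stationarity: grad f(x*) = H x* + g = (0, 0).
Eigenvalues of H: -3, 3.
Eigenvalues have mixed signs, so H is indefinite -> x* is a saddle point.

saddle


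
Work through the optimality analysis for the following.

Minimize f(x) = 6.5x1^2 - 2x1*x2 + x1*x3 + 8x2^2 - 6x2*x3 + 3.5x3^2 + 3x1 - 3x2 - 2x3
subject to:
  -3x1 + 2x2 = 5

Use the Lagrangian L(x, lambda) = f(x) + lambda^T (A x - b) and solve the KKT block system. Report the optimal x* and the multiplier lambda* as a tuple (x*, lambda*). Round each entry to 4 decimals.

Form the Lagrangian:
  L(x, lambda) = (1/2) x^T Q x + c^T x + lambda^T (A x - b)
Stationarity (grad_x L = 0): Q x + c + A^T lambda = 0.
Primal feasibility: A x = b.

This gives the KKT block system:
  [ Q   A^T ] [ x     ]   [-c ]
  [ A    0  ] [ lambda ] = [ b ]

Solving the linear system:
  x*      = (-1.0063, 0.9905, 1.2785)
  lambda* = (-3.5949)
  f(x*)   = 4.7136

x* = (-1.0063, 0.9905, 1.2785), lambda* = (-3.5949)


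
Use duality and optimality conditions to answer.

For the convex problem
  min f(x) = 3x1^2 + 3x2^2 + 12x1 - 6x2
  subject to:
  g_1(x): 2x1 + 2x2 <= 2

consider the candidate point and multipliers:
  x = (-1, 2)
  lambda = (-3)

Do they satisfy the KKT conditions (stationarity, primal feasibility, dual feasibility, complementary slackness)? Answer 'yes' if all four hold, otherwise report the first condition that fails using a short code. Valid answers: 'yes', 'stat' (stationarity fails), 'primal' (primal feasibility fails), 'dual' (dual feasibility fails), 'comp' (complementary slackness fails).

Gradient of f: grad f(x) = Q x + c = (6, 6)
Constraint values g_i(x) = a_i^T x - b_i:
  g_1((-1, 2)) = 0
Stationarity residual: grad f(x) + sum_i lambda_i a_i = (0, 0)
  -> stationarity OK
Primal feasibility (all g_i <= 0): OK
Dual feasibility (all lambda_i >= 0): FAILS
Complementary slackness (lambda_i * g_i(x) = 0 for all i): OK

Verdict: the first failing condition is dual_feasibility -> dual.

dual


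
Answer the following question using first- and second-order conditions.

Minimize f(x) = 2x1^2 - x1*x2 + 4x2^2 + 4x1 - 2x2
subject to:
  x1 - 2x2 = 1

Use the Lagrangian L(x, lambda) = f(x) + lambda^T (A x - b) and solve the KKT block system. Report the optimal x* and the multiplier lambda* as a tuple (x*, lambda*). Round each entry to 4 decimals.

Form the Lagrangian:
  L(x, lambda) = (1/2) x^T Q x + c^T x + lambda^T (A x - b)
Stationarity (grad_x L = 0): Q x + c + A^T lambda = 0.
Primal feasibility: A x = b.

This gives the KKT block system:
  [ Q   A^T ] [ x     ]   [-c ]
  [ A    0  ] [ lambda ] = [ b ]

Solving the linear system:
  x*      = (-0.3, -0.65)
  lambda* = (-3.45)
  f(x*)   = 1.775

x* = (-0.3, -0.65), lambda* = (-3.45)


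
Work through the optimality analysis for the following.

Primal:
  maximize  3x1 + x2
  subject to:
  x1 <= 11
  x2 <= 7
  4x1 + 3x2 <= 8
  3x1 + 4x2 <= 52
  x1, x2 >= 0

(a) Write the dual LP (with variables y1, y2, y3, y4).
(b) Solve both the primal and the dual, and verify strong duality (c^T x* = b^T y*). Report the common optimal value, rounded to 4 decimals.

The standard primal-dual pair for 'max c^T x s.t. A x <= b, x >= 0' is:
  Dual:  min b^T y  s.t.  A^T y >= c,  y >= 0.

So the dual LP is:
  minimize  11y1 + 7y2 + 8y3 + 52y4
  subject to:
    y1 + 4y3 + 3y4 >= 3
    y2 + 3y3 + 4y4 >= 1
    y1, y2, y3, y4 >= 0

Solving the primal: x* = (2, 0).
  primal value c^T x* = 6.
Solving the dual: y* = (0, 0, 0.75, 0).
  dual value b^T y* = 6.
Strong duality: c^T x* = b^T y*. Confirmed.

6


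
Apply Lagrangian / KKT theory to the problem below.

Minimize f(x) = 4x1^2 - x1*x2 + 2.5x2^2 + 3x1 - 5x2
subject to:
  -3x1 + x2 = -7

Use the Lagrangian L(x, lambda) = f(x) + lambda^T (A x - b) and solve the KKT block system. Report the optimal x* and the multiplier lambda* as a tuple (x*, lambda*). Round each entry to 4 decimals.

Form the Lagrangian:
  L(x, lambda) = (1/2) x^T Q x + c^T x + lambda^T (A x - b)
Stationarity (grad_x L = 0): Q x + c + A^T lambda = 0.
Primal feasibility: A x = b.

This gives the KKT block system:
  [ Q   A^T ] [ x     ]   [-c ]
  [ A    0  ] [ lambda ] = [ b ]

Solving the linear system:
  x*      = (2.3404, 0.0213)
  lambda* = (7.234)
  f(x*)   = 28.7766

x* = (2.3404, 0.0213), lambda* = (7.234)


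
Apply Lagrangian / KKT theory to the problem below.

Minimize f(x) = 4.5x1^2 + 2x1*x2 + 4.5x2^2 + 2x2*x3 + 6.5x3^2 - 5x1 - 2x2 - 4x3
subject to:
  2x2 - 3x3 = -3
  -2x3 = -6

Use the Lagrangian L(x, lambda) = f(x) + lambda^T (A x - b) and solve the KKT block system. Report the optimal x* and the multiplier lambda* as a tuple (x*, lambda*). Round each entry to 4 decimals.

Form the Lagrangian:
  L(x, lambda) = (1/2) x^T Q x + c^T x + lambda^T (A x - b)
Stationarity (grad_x L = 0): Q x + c + A^T lambda = 0.
Primal feasibility: A x = b.

This gives the KKT block system:
  [ Q   A^T ] [ x     ]   [-c ]
  [ A    0  ] [ lambda ] = [ b ]

Solving the linear system:
  x*      = (-0.1111, 3, 3)
  lambda* = (-15.3889, 43.5833)
  f(x*)   = 98.9444

x* = (-0.1111, 3, 3), lambda* = (-15.3889, 43.5833)


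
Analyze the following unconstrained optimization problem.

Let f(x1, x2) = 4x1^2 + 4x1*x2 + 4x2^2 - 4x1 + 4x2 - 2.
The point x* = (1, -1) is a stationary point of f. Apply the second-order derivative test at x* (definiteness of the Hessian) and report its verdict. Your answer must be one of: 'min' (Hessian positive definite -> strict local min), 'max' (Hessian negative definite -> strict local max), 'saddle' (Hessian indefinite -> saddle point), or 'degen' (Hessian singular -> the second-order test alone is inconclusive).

Compute the Hessian H = grad^2 f:
  H = [[8, 4], [4, 8]]
Verify stationarity: grad f(x*) = H x* + g = (0, 0).
Eigenvalues of H: 4, 12.
Both eigenvalues > 0, so H is positive definite -> x* is a strict local min.

min


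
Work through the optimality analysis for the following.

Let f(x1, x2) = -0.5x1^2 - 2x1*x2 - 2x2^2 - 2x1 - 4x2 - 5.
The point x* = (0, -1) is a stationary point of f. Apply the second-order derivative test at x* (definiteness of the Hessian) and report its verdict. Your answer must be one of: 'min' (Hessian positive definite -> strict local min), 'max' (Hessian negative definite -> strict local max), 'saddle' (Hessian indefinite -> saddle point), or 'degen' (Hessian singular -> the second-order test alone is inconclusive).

Compute the Hessian H = grad^2 f:
  H = [[-1, -2], [-2, -4]]
Verify stationarity: grad f(x*) = H x* + g = (0, 0).
Eigenvalues of H: -5, 0.
H has a zero eigenvalue (singular; negative semidefinite but not definite), so H is neither positive definite, negative definite, nor indefinite. The second-order test alone is inconclusive -> degen.
(Indeed, f is constant along the null direction of H through x*, so x* is not a strict local extremum.)

degen


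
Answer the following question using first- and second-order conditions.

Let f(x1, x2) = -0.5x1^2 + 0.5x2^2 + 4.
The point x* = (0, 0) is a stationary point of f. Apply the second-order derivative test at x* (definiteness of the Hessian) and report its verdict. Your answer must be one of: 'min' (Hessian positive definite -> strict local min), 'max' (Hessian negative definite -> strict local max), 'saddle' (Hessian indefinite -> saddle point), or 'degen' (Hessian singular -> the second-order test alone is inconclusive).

Compute the Hessian H = grad^2 f:
  H = [[-1, 0], [0, 1]]
Verify stationarity: grad f(x*) = H x* + g = (0, 0).
Eigenvalues of H: -1, 1.
Eigenvalues have mixed signs, so H is indefinite -> x* is a saddle point.

saddle


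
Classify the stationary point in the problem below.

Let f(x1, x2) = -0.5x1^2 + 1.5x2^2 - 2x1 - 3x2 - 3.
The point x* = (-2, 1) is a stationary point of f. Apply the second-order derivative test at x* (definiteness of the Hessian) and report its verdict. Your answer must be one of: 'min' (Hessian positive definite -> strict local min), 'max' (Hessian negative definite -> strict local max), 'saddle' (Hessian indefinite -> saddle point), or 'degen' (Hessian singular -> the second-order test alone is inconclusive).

Compute the Hessian H = grad^2 f:
  H = [[-1, 0], [0, 3]]
Verify stationarity: grad f(x*) = H x* + g = (0, 0).
Eigenvalues of H: -1, 3.
Eigenvalues have mixed signs, so H is indefinite -> x* is a saddle point.

saddle


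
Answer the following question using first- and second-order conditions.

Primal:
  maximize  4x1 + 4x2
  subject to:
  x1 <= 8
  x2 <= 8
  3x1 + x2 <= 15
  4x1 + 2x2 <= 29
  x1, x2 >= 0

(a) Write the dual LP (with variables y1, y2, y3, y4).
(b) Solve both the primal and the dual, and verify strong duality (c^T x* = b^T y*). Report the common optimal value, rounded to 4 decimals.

The standard primal-dual pair for 'max c^T x s.t. A x <= b, x >= 0' is:
  Dual:  min b^T y  s.t.  A^T y >= c,  y >= 0.

So the dual LP is:
  minimize  8y1 + 8y2 + 15y3 + 29y4
  subject to:
    y1 + 3y3 + 4y4 >= 4
    y2 + y3 + 2y4 >= 4
    y1, y2, y3, y4 >= 0

Solving the primal: x* = (2.3333, 8).
  primal value c^T x* = 41.3333.
Solving the dual: y* = (0, 2.6667, 1.3333, 0).
  dual value b^T y* = 41.3333.
Strong duality: c^T x* = b^T y*. Confirmed.

41.3333


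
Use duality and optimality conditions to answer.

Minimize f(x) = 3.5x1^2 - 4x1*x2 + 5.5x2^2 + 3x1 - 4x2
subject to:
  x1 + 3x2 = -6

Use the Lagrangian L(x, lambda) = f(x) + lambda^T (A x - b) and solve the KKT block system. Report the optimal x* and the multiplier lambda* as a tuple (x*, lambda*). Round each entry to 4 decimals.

Form the Lagrangian:
  L(x, lambda) = (1/2) x^T Q x + c^T x + lambda^T (A x - b)
Stationarity (grad_x L = 0): Q x + c + A^T lambda = 0.
Primal feasibility: A x = b.

This gives the KKT block system:
  [ Q   A^T ] [ x     ]   [-c ]
  [ A    0  ] [ lambda ] = [ b ]

Solving the linear system:
  x*      = (-1.8061, -1.398)
  lambda* = (4.051)
  f(x*)   = 12.2398

x* = (-1.8061, -1.398), lambda* = (4.051)


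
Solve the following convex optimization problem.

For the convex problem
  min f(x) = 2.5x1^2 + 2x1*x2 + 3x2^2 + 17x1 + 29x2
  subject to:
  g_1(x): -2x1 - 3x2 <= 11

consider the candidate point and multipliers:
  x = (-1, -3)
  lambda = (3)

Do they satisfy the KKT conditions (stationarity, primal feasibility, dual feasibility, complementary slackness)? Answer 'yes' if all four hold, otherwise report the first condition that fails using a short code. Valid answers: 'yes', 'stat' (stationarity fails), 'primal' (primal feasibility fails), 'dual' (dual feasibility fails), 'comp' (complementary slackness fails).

Gradient of f: grad f(x) = Q x + c = (6, 9)
Constraint values g_i(x) = a_i^T x - b_i:
  g_1((-1, -3)) = 0
Stationarity residual: grad f(x) + sum_i lambda_i a_i = (0, 0)
  -> stationarity OK
Primal feasibility (all g_i <= 0): OK
Dual feasibility (all lambda_i >= 0): OK
Complementary slackness (lambda_i * g_i(x) = 0 for all i): OK

Verdict: yes, KKT holds.

yes


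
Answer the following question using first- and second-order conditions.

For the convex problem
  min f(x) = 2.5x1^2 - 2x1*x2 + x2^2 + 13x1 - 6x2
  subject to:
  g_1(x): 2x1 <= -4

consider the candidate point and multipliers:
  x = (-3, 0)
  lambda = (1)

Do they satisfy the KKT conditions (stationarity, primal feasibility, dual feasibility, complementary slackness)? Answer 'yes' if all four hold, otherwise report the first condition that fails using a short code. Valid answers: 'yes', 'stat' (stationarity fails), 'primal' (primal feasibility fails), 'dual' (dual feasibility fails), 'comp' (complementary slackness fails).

Gradient of f: grad f(x) = Q x + c = (-2, 0)
Constraint values g_i(x) = a_i^T x - b_i:
  g_1((-3, 0)) = -2
Stationarity residual: grad f(x) + sum_i lambda_i a_i = (0, 0)
  -> stationarity OK
Primal feasibility (all g_i <= 0): OK
Dual feasibility (all lambda_i >= 0): OK
Complementary slackness (lambda_i * g_i(x) = 0 for all i): FAILS

Verdict: the first failing condition is complementary_slackness -> comp.

comp


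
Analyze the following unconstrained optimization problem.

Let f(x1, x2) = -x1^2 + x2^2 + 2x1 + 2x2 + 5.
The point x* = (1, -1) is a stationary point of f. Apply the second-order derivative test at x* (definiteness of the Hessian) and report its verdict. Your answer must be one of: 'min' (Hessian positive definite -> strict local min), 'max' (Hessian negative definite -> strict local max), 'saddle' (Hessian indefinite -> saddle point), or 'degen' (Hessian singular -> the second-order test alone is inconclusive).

Compute the Hessian H = grad^2 f:
  H = [[-2, 0], [0, 2]]
Verify stationarity: grad f(x*) = H x* + g = (0, 0).
Eigenvalues of H: -2, 2.
Eigenvalues have mixed signs, so H is indefinite -> x* is a saddle point.

saddle


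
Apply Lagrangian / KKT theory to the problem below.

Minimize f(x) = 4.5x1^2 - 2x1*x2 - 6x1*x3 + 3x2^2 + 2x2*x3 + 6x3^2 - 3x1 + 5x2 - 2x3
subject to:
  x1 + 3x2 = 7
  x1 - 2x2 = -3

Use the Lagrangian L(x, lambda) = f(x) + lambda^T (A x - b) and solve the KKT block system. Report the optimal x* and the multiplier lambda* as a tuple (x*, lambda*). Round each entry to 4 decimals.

Form the Lagrangian:
  L(x, lambda) = (1/2) x^T Q x + c^T x + lambda^T (A x - b)
Stationarity (grad_x L = 0): Q x + c + A^T lambda = 0.
Primal feasibility: A x = b.

This gives the KKT block system:
  [ Q   A^T ] [ x     ]   [-c ]
  [ A    0  ] [ lambda ] = [ b ]

Solving the linear system:
  x*      = (1, 2, 0.3333)
  lambda* = (-3.1333, 3.1333)
  f(x*)   = 18.8333

x* = (1, 2, 0.3333), lambda* = (-3.1333, 3.1333)


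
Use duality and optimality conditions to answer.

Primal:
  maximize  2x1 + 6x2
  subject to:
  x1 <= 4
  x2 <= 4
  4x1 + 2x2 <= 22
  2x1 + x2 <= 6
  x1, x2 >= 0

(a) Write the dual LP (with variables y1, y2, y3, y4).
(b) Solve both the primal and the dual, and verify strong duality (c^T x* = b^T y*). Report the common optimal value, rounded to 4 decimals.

The standard primal-dual pair for 'max c^T x s.t. A x <= b, x >= 0' is:
  Dual:  min b^T y  s.t.  A^T y >= c,  y >= 0.

So the dual LP is:
  minimize  4y1 + 4y2 + 22y3 + 6y4
  subject to:
    y1 + 4y3 + 2y4 >= 2
    y2 + 2y3 + y4 >= 6
    y1, y2, y3, y4 >= 0

Solving the primal: x* = (1, 4).
  primal value c^T x* = 26.
Solving the dual: y* = (0, 5, 0, 1).
  dual value b^T y* = 26.
Strong duality: c^T x* = b^T y*. Confirmed.

26


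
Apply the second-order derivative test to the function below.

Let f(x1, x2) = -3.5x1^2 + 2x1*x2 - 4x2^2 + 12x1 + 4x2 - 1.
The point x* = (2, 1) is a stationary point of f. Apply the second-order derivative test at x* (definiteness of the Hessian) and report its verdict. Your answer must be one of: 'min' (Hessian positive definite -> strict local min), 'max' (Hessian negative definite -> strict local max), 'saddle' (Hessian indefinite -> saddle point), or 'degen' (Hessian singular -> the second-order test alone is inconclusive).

Compute the Hessian H = grad^2 f:
  H = [[-7, 2], [2, -8]]
Verify stationarity: grad f(x*) = H x* + g = (0, 0).
Eigenvalues of H: -9.5616, -5.4384.
Both eigenvalues < 0, so H is negative definite -> x* is a strict local max.

max


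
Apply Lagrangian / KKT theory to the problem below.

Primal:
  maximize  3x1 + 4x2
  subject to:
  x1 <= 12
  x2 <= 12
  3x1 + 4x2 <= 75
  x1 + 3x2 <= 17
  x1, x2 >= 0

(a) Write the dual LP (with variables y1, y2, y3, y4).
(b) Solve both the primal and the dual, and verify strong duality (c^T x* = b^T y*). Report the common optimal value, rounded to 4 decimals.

The standard primal-dual pair for 'max c^T x s.t. A x <= b, x >= 0' is:
  Dual:  min b^T y  s.t.  A^T y >= c,  y >= 0.

So the dual LP is:
  minimize  12y1 + 12y2 + 75y3 + 17y4
  subject to:
    y1 + 3y3 + y4 >= 3
    y2 + 4y3 + 3y4 >= 4
    y1, y2, y3, y4 >= 0

Solving the primal: x* = (12, 1.6667).
  primal value c^T x* = 42.6667.
Solving the dual: y* = (1.6667, 0, 0, 1.3333).
  dual value b^T y* = 42.6667.
Strong duality: c^T x* = b^T y*. Confirmed.

42.6667


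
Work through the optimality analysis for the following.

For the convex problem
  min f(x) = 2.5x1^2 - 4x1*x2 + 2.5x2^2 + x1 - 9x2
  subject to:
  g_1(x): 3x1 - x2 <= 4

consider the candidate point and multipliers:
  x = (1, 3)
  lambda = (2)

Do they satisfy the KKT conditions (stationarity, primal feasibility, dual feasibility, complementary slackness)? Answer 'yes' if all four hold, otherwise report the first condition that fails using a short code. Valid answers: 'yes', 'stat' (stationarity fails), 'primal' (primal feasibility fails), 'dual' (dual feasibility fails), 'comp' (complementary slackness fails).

Gradient of f: grad f(x) = Q x + c = (-6, 2)
Constraint values g_i(x) = a_i^T x - b_i:
  g_1((1, 3)) = -4
Stationarity residual: grad f(x) + sum_i lambda_i a_i = (0, 0)
  -> stationarity OK
Primal feasibility (all g_i <= 0): OK
Dual feasibility (all lambda_i >= 0): OK
Complementary slackness (lambda_i * g_i(x) = 0 for all i): FAILS

Verdict: the first failing condition is complementary_slackness -> comp.

comp


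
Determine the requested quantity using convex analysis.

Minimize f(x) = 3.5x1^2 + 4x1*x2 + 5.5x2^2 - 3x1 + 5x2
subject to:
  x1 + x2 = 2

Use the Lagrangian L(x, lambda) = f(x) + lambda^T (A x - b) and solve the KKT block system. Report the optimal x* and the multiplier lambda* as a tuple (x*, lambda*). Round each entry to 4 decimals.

Form the Lagrangian:
  L(x, lambda) = (1/2) x^T Q x + c^T x + lambda^T (A x - b)
Stationarity (grad_x L = 0): Q x + c + A^T lambda = 0.
Primal feasibility: A x = b.

This gives the KKT block system:
  [ Q   A^T ] [ x     ]   [-c ]
  [ A    0  ] [ lambda ] = [ b ]

Solving the linear system:
  x*      = (2.2, -0.2)
  lambda* = (-11.6)
  f(x*)   = 7.8

x* = (2.2, -0.2), lambda* = (-11.6)


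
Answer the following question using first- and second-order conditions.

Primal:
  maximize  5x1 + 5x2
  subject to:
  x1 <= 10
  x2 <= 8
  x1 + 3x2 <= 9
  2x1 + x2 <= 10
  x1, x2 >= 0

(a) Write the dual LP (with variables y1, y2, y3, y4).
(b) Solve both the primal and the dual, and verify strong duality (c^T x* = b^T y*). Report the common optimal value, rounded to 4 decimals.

The standard primal-dual pair for 'max c^T x s.t. A x <= b, x >= 0' is:
  Dual:  min b^T y  s.t.  A^T y >= c,  y >= 0.

So the dual LP is:
  minimize  10y1 + 8y2 + 9y3 + 10y4
  subject to:
    y1 + y3 + 2y4 >= 5
    y2 + 3y3 + y4 >= 5
    y1, y2, y3, y4 >= 0

Solving the primal: x* = (4.2, 1.6).
  primal value c^T x* = 29.
Solving the dual: y* = (0, 0, 1, 2).
  dual value b^T y* = 29.
Strong duality: c^T x* = b^T y*. Confirmed.

29


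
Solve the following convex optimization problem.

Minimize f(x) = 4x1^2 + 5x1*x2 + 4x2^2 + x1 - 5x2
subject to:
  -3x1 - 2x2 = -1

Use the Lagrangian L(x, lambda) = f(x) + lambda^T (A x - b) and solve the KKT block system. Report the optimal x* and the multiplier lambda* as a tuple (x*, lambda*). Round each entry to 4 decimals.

Form the Lagrangian:
  L(x, lambda) = (1/2) x^T Q x + c^T x + lambda^T (A x - b)
Stationarity (grad_x L = 0): Q x + c + A^T lambda = 0.
Primal feasibility: A x = b.

This gives the KKT block system:
  [ Q   A^T ] [ x     ]   [-c ]
  [ A    0  ] [ lambda ] = [ b ]

Solving the linear system:
  x*      = (-0.4545, 1.1818)
  lambda* = (1.0909)
  f(x*)   = -2.6364

x* = (-0.4545, 1.1818), lambda* = (1.0909)


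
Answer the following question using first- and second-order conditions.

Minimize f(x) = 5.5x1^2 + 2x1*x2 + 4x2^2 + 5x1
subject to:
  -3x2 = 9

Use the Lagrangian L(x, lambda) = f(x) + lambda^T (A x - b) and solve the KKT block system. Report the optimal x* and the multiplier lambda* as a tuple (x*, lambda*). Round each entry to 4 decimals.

Form the Lagrangian:
  L(x, lambda) = (1/2) x^T Q x + c^T x + lambda^T (A x - b)
Stationarity (grad_x L = 0): Q x + c + A^T lambda = 0.
Primal feasibility: A x = b.

This gives the KKT block system:
  [ Q   A^T ] [ x     ]   [-c ]
  [ A    0  ] [ lambda ] = [ b ]

Solving the linear system:
  x*      = (0.0909, -3)
  lambda* = (-7.9394)
  f(x*)   = 35.9545

x* = (0.0909, -3), lambda* = (-7.9394)


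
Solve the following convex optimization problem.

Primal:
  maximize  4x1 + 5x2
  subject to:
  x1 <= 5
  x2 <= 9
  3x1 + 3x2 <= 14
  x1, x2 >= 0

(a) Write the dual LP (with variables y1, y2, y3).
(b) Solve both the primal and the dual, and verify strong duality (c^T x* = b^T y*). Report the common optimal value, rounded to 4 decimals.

The standard primal-dual pair for 'max c^T x s.t. A x <= b, x >= 0' is:
  Dual:  min b^T y  s.t.  A^T y >= c,  y >= 0.

So the dual LP is:
  minimize  5y1 + 9y2 + 14y3
  subject to:
    y1 + 3y3 >= 4
    y2 + 3y3 >= 5
    y1, y2, y3 >= 0

Solving the primal: x* = (0, 4.6667).
  primal value c^T x* = 23.3333.
Solving the dual: y* = (0, 0, 1.6667).
  dual value b^T y* = 23.3333.
Strong duality: c^T x* = b^T y*. Confirmed.

23.3333


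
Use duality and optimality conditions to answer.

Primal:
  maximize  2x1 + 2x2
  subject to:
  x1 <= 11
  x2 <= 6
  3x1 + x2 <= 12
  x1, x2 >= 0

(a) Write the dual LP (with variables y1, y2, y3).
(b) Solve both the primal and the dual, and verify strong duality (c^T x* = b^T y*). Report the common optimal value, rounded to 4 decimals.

The standard primal-dual pair for 'max c^T x s.t. A x <= b, x >= 0' is:
  Dual:  min b^T y  s.t.  A^T y >= c,  y >= 0.

So the dual LP is:
  minimize  11y1 + 6y2 + 12y3
  subject to:
    y1 + 3y3 >= 2
    y2 + y3 >= 2
    y1, y2, y3 >= 0

Solving the primal: x* = (2, 6).
  primal value c^T x* = 16.
Solving the dual: y* = (0, 1.3333, 0.6667).
  dual value b^T y* = 16.
Strong duality: c^T x* = b^T y*. Confirmed.

16


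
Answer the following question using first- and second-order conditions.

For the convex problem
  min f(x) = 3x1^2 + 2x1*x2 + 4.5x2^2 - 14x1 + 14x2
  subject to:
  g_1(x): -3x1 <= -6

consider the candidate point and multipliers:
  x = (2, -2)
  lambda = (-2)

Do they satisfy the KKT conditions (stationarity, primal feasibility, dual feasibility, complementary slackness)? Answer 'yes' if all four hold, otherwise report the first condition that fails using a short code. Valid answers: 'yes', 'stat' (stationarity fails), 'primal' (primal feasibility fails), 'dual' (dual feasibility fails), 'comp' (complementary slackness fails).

Gradient of f: grad f(x) = Q x + c = (-6, 0)
Constraint values g_i(x) = a_i^T x - b_i:
  g_1((2, -2)) = 0
Stationarity residual: grad f(x) + sum_i lambda_i a_i = (0, 0)
  -> stationarity OK
Primal feasibility (all g_i <= 0): OK
Dual feasibility (all lambda_i >= 0): FAILS
Complementary slackness (lambda_i * g_i(x) = 0 for all i): OK

Verdict: the first failing condition is dual_feasibility -> dual.

dual


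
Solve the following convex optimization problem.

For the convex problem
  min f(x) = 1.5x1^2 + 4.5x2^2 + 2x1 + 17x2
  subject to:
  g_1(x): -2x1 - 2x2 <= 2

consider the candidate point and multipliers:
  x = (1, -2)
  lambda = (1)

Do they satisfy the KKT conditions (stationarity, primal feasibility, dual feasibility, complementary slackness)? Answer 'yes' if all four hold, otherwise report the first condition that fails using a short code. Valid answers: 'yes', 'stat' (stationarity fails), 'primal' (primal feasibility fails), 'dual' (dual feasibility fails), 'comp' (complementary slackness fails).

Gradient of f: grad f(x) = Q x + c = (5, -1)
Constraint values g_i(x) = a_i^T x - b_i:
  g_1((1, -2)) = 0
Stationarity residual: grad f(x) + sum_i lambda_i a_i = (3, -3)
  -> stationarity FAILS
Primal feasibility (all g_i <= 0): OK
Dual feasibility (all lambda_i >= 0): OK
Complementary slackness (lambda_i * g_i(x) = 0 for all i): OK

Verdict: the first failing condition is stationarity -> stat.

stat


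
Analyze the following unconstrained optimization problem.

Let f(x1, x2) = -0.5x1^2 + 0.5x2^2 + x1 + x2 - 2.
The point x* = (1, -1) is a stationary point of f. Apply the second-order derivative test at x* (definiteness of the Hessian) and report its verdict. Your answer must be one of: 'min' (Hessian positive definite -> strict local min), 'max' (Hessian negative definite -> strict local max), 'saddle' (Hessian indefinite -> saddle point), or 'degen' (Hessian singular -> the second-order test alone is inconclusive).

Compute the Hessian H = grad^2 f:
  H = [[-1, 0], [0, 1]]
Verify stationarity: grad f(x*) = H x* + g = (0, 0).
Eigenvalues of H: -1, 1.
Eigenvalues have mixed signs, so H is indefinite -> x* is a saddle point.

saddle


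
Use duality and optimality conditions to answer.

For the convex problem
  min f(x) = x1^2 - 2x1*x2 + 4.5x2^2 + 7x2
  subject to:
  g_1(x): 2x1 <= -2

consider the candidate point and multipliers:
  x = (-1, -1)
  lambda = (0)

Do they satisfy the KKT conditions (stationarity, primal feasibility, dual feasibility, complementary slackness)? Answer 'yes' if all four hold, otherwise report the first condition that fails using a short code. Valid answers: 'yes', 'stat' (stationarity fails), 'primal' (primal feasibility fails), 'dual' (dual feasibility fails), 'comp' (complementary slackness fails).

Gradient of f: grad f(x) = Q x + c = (0, 0)
Constraint values g_i(x) = a_i^T x - b_i:
  g_1((-1, -1)) = 0
Stationarity residual: grad f(x) + sum_i lambda_i a_i = (0, 0)
  -> stationarity OK
Primal feasibility (all g_i <= 0): OK
Dual feasibility (all lambda_i >= 0): OK
Complementary slackness (lambda_i * g_i(x) = 0 for all i): OK

Verdict: yes, KKT holds.

yes


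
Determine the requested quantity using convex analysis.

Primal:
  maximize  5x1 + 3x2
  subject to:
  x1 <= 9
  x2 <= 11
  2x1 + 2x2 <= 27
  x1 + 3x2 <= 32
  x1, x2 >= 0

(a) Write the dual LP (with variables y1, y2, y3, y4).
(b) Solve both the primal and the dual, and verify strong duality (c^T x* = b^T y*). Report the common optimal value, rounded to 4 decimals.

The standard primal-dual pair for 'max c^T x s.t. A x <= b, x >= 0' is:
  Dual:  min b^T y  s.t.  A^T y >= c,  y >= 0.

So the dual LP is:
  minimize  9y1 + 11y2 + 27y3 + 32y4
  subject to:
    y1 + 2y3 + y4 >= 5
    y2 + 2y3 + 3y4 >= 3
    y1, y2, y3, y4 >= 0

Solving the primal: x* = (9, 4.5).
  primal value c^T x* = 58.5.
Solving the dual: y* = (2, 0, 1.5, 0).
  dual value b^T y* = 58.5.
Strong duality: c^T x* = b^T y*. Confirmed.

58.5


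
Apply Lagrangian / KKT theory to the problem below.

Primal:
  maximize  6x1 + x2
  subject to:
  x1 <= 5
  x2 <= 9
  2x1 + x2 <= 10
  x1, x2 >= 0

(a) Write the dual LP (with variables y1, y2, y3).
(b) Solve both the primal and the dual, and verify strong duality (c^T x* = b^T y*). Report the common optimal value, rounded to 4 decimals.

The standard primal-dual pair for 'max c^T x s.t. A x <= b, x >= 0' is:
  Dual:  min b^T y  s.t.  A^T y >= c,  y >= 0.

So the dual LP is:
  minimize  5y1 + 9y2 + 10y3
  subject to:
    y1 + 2y3 >= 6
    y2 + y3 >= 1
    y1, y2, y3 >= 0

Solving the primal: x* = (5, 0).
  primal value c^T x* = 30.
Solving the dual: y* = (4, 0, 1).
  dual value b^T y* = 30.
Strong duality: c^T x* = b^T y*. Confirmed.

30


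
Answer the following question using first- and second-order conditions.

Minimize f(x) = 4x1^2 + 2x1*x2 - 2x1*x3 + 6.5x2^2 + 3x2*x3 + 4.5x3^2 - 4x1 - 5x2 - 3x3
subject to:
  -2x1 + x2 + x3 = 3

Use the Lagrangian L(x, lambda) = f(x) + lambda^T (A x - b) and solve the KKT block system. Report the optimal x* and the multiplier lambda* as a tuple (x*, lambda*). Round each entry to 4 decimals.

Form the Lagrangian:
  L(x, lambda) = (1/2) x^T Q x + c^T x + lambda^T (A x - b)
Stationarity (grad_x L = 0): Q x + c + A^T lambda = 0.
Primal feasibility: A x = b.

This gives the KKT block system:
  [ Q   A^T ] [ x     ]   [-c ]
  [ A    0  ] [ lambda ] = [ b ]

Solving the linear system:
  x*      = (-0.875, 0.8125, 0.4375)
  lambda* = (-5.125)
  f(x*)   = 6.75

x* = (-0.875, 0.8125, 0.4375), lambda* = (-5.125)


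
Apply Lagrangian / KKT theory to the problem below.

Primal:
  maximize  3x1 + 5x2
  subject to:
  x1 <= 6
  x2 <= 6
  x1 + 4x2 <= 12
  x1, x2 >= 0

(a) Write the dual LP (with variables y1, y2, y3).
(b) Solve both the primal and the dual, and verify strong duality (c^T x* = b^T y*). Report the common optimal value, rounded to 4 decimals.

The standard primal-dual pair for 'max c^T x s.t. A x <= b, x >= 0' is:
  Dual:  min b^T y  s.t.  A^T y >= c,  y >= 0.

So the dual LP is:
  minimize  6y1 + 6y2 + 12y3
  subject to:
    y1 + y3 >= 3
    y2 + 4y3 >= 5
    y1, y2, y3 >= 0

Solving the primal: x* = (6, 1.5).
  primal value c^T x* = 25.5.
Solving the dual: y* = (1.75, 0, 1.25).
  dual value b^T y* = 25.5.
Strong duality: c^T x* = b^T y*. Confirmed.

25.5
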